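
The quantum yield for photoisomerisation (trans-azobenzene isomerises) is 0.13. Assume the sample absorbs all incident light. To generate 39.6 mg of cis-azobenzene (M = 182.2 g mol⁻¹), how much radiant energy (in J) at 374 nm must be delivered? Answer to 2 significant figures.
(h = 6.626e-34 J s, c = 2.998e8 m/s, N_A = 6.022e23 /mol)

Product: 39.6 mg / 182.2 g mol⁻¹ = 2.173e-4 mol.
Photons that must be absorbed: 2.173e-4 / 0.13 = 0.001672 mol.
Photon energy: hc/λ = 5.311e-19 J; per mole, 3.198e5 J mol⁻¹.
Energy required: 0.001672 × 3.198e5 = 530 J.

530 J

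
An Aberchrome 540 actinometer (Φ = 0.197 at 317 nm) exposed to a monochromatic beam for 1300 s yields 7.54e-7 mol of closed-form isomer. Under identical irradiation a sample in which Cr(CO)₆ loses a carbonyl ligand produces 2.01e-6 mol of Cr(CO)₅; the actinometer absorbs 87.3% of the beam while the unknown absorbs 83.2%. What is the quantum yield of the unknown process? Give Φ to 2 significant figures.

Photons absorbed by the actinometer: 7.54e-7 / 0.197 = 3.827e-6 mol.
Incident flux: 3.827e-6 / 0.873 = 4.384e-6 einstein.
Absorbed by unknown: 0.832 × 4.384e-6 = 3.647e-6 mol.
Φ(unknown) = 2.01e-6 / 3.647e-6 = 0.55.

Φ = 0.55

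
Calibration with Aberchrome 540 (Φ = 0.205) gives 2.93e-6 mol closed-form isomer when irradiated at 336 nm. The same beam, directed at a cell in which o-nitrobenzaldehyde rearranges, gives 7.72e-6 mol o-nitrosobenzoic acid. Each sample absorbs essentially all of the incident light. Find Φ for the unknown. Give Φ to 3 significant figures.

Φ = 0.540

Photons absorbed by the actinometer: 2.93e-6 / 0.205 = 1.429e-5 mol.
Φ(unknown) = 7.72e-6 / 1.429e-5 = 0.540.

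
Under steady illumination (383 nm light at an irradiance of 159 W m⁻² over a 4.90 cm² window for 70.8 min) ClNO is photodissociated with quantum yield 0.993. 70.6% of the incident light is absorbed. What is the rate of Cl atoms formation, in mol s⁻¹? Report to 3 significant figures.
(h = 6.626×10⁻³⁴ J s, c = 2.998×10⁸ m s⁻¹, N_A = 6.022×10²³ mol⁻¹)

Photon energy at 383 nm: hc/λ = (6.626×10⁻³⁴)(2.998×10⁸)/(383×10⁻⁹) = 5.187×10⁻¹⁹ J.
Energy delivered: (159 W m⁻²)(4.90×10⁻⁴ m²)(4248 s) = 331.0 J.
Photons incident: 331.0 / 5.187×10⁻¹⁹ = 6.381×10²⁰, i.e. 6.381×10²⁰/6.022×10²³ = 0.001060 mol.
Photons absorbed: 0.706 × 0.001060 = 7.484×10⁻⁴ mol.
Product formed: 0.993 × 7.484×10⁻⁴ = 7.432×10⁻⁴ mol.
Rate: 7.432×10⁻⁴ / 4248 s = 1.75×10⁻⁷ mol s⁻¹.

1.75×10⁻⁷ mol s⁻¹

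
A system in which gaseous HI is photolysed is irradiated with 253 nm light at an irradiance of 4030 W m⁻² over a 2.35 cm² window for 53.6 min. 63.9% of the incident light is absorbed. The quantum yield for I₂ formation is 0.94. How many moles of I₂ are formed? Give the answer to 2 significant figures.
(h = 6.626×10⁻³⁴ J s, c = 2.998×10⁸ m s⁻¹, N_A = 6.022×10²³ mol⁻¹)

Photon energy at 253 nm: hc/λ = (6.626×10⁻³⁴)(2.998×10⁸)/(253×10⁻⁹) = 7.852×10⁻¹⁹ J.
Energy delivered: (4030 W m⁻²)(2.35×10⁻⁴ m²)(3216 s) = 3046 J.
Photons incident: 3046 / 7.852×10⁻¹⁹ = 3.879×10²¹, i.e. 3.879×10²¹/6.022×10²³ = 0.006441 mol.
Photons absorbed: 0.639 × 0.006441 = 0.004116 mol.
Product: Φ × n_abs = 0.94 × 0.004116 = 0.003869 mol.

0.0039 mol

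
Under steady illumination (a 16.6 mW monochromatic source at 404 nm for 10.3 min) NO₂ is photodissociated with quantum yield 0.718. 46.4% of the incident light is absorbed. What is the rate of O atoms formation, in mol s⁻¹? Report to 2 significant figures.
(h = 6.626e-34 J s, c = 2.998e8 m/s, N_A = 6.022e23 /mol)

Photon energy at 404 nm: hc/λ = (6.626e-34)(2.998e8)/(404e-9) = 4.917e-19 J.
Energy delivered: (16.6 mW)(618 s) = 10.26 J.
Photons incident: 10.26 / 4.917e-19 = 2.087e19, i.e. 2.087e19/6.022e23 = 3.466e-5 mol.
Photons absorbed: 0.464 × 3.466e-5 = 1.608e-5 mol.
Product formed: 0.718 × 1.608e-5 = 1.155e-5 mol.
Rate: 1.155e-5 / 618 s = 1.9e-8 mol s⁻¹.

1.9e-8 mol s⁻¹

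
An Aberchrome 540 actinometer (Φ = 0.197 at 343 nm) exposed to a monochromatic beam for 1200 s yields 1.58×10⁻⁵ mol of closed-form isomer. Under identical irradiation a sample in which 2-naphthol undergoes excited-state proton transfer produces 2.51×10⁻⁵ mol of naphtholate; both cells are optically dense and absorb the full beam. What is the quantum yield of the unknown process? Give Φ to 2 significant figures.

Photons absorbed by the actinometer: 1.58×10⁻⁵ / 0.197 = 8.020×10⁻⁵ mol.
Φ(unknown) = 2.51×10⁻⁵ / 8.020×10⁻⁵ = 0.31.

Φ = 0.31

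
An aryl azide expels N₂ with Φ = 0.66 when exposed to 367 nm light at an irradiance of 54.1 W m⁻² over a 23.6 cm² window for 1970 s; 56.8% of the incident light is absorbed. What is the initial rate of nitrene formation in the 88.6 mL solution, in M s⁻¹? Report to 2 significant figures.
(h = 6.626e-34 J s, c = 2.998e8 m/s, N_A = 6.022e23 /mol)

Photon energy at 367 nm: hc/λ = (6.626e-34)(2.998e8)/(367e-9) = 5.413e-19 J.
Energy delivered: (54.1 W m⁻²)(23.6e-4 m²)(1970 s) = 251.5 J.
Photons incident: 251.5 / 5.413e-19 = 4.646e20, i.e. 4.646e20/6.022e23 = 7.715e-4 mol.
Photons absorbed: 0.568 × 7.715e-4 = 4.382e-4 mol.
Product formed: 0.66 × 4.382e-4 = 2.892e-4 mol.
Rate: 2.892e-4 mol / (1970 s × 0.0886 L) = 1.7e-6 M s⁻¹.

1.7e-6 M s⁻¹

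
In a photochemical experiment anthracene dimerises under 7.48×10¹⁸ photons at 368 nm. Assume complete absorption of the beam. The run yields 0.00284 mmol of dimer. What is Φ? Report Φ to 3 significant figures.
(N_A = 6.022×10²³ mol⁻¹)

Φ = 0.229

Product: 0.00284 mmol = 2.84×10⁻⁶ mol.
Moles of photons: 7.48×10¹⁸ / 6.022×10²³ = 1.242×10⁻⁵ mol.
Φ = 2.84×10⁻⁶ mol / 1.242×10⁻⁵ mol photons = 0.229.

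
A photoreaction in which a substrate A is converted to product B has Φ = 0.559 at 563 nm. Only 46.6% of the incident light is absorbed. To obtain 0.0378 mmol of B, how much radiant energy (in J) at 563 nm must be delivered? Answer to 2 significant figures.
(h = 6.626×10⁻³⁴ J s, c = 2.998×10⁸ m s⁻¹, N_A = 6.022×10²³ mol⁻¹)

Product: 0.0378 mmol = 3.78×10⁻⁵ mol.
Photons that must be absorbed: 3.78×10⁻⁵ / 0.559 = 6.762×10⁻⁵ mol.
Incident photons needed: 6.762×10⁻⁵ / 0.466 = 1.451×10⁻⁴ mol.
Photon energy: hc/λ = 3.528×10⁻¹⁹ J; per mole, 2.125×10⁵ J mol⁻¹.
Energy required: 1.451×10⁻⁴ × 2.125×10⁵ = 31 J.

31 J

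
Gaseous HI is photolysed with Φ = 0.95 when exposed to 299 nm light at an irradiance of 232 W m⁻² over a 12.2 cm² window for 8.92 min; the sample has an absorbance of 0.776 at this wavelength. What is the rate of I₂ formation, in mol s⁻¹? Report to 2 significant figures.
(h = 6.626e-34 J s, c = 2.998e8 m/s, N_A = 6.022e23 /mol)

Photon energy at 299 nm: hc/λ = (6.626e-34)(2.998e8)/(299e-9) = 6.644e-19 J.
Energy delivered: (232 W m⁻²)(12.2e-4 m²)(535.2 s) = 151.5 J.
Photons incident: 151.5 / 6.644e-19 = 2.280e20, i.e. 2.280e20/6.022e23 = 3.786e-4 mol.
Fraction absorbed: 1 − 10^(−0.776) = 0.8325.
Photons absorbed: 0.8325 × 3.786e-4 = 3.152e-4 mol.
Product formed: 0.95 × 3.152e-4 = 2.994e-4 mol.
Rate: 2.994e-4 / 535.2 s = 5.6e-7 mol s⁻¹.

5.6e-7 mol s⁻¹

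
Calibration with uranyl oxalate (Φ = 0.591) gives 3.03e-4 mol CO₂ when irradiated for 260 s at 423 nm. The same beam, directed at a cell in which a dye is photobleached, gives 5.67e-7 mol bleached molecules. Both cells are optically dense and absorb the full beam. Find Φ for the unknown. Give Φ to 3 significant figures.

Φ = 0.00111

Photons absorbed by the actinometer: 3.03e-4 / 0.591 = 5.127e-4 mol.
Φ(unknown) = 5.67e-7 / 5.127e-4 = 0.00111.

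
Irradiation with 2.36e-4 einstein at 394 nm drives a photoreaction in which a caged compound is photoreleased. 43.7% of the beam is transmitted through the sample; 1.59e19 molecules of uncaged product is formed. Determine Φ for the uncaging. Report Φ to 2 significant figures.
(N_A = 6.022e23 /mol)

Product: 1.59e19 / 6.022e23 = 2.640e-5 mol.
Fraction absorbed: 1 − 43.7/100 = 0.5630.
Photons absorbed: 0.5630 × 2.36e-4 = 1.329e-4 mol.
Φ = 2.640e-5 mol / 1.329e-4 mol photons = 0.20.

Φ = 0.20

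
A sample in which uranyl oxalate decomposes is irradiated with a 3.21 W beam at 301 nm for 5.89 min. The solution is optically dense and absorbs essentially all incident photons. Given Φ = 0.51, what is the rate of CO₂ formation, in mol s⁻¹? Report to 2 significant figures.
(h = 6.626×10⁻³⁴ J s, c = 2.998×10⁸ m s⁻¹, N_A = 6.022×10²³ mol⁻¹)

Photon energy at 301 nm: hc/λ = (6.626×10⁻³⁴)(2.998×10⁸)/(301×10⁻⁹) = 6.600×10⁻¹⁹ J.
Energy delivered: (3.21 W)(353.4 s) = 1134 J.
Photons incident: 1134 / 6.600×10⁻¹⁹ = 1.718×10²¹, i.e. 1.718×10²¹/6.022×10²³ = 0.002853 mol.
Product formed: 0.51 × 0.002853 = 0.001455 mol.
Rate: 0.001455 / 353.4 s = 4.1×10⁻⁶ mol s⁻¹.

4.1×10⁻⁶ mol s⁻¹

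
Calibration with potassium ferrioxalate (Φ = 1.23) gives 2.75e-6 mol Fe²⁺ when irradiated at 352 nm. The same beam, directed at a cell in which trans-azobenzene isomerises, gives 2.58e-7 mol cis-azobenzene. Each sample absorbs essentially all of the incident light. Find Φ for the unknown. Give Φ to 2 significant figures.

Φ = 0.12

Photons absorbed by the actinometer: 2.75e-6 / 1.23 = 2.236e-6 mol.
Φ(unknown) = 2.58e-7 / 2.236e-6 = 0.12.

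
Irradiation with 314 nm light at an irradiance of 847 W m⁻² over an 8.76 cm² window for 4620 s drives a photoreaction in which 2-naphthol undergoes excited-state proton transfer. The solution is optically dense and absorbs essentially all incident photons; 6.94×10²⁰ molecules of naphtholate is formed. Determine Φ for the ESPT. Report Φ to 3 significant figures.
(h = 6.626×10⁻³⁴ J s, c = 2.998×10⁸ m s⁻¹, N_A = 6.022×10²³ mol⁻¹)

Φ = 0.128

Product: 6.94×10²⁰ / 6.022×10²³ = 0.001152 mol.
Photon energy at 314 nm: hc/λ = (6.626×10⁻³⁴)(2.998×10⁸)/(314×10⁻⁹) = 6.326×10⁻¹⁹ J.
Energy delivered: (847 W m⁻²)(8.76×10⁻⁴ m²)(4620 s) = 3428 J.
Photons incident: 3428 / 6.326×10⁻¹⁹ = 5.419×10²¹, i.e. 5.419×10²¹/6.022×10²³ = 0.008999 mol.
Φ = 0.001152 mol / 0.008999 mol photons = 0.128.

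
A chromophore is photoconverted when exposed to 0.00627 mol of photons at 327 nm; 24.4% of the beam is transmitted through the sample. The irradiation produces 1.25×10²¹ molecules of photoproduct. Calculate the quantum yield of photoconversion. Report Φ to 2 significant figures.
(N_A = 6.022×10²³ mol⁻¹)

Φ = 0.44

Product: 1.25×10²¹ / 6.022×10²³ = 0.002076 mol.
Fraction absorbed: 1 − 24.4/100 = 0.7560.
Photons absorbed: 0.7560 × 0.00627 = 0.004740 mol.
Φ = 0.002076 mol / 0.004740 mol photons = 0.44.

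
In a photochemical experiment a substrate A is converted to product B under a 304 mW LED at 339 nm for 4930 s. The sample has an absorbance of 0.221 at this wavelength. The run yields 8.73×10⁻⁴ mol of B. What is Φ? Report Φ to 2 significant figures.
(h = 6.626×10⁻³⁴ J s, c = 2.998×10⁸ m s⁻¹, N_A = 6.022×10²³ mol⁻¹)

Φ = 0.52

Photon energy at 339 nm: hc/λ = (6.626×10⁻³⁴)(2.998×10⁸)/(339×10⁻⁹) = 5.860×10⁻¹⁹ J.
Energy delivered: (304 mW)(4930 s) = 1499 J.
Photons incident: 1499 / 5.860×10⁻¹⁹ = 2.558×10²¹, i.e. 2.558×10²¹/6.022×10²³ = 0.004248 mol.
Fraction absorbed: 1 − 10^(−0.221) = 0.3988.
Photons absorbed: 0.3988 × 0.004248 = 0.001694 mol.
Φ = 8.73×10⁻⁴ mol / 0.001694 mol photons = 0.52.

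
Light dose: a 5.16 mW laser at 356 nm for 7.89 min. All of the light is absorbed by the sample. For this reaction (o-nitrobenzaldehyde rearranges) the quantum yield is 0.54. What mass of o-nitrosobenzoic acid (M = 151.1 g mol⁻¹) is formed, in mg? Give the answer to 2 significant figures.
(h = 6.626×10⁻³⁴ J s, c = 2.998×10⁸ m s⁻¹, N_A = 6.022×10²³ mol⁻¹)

0.59 mg

Photon energy at 356 nm: hc/λ = (6.626×10⁻³⁴)(2.998×10⁸)/(356×10⁻⁹) = 5.580×10⁻¹⁹ J.
Energy delivered: (5.16 mW)(473.4 s) = 2.443 J.
Photons incident: 2.443 / 5.580×10⁻¹⁹ = 4.378×10¹⁸, i.e. 4.378×10¹⁸/6.022×10²³ = 7.270×10⁻⁶ mol.
Product: Φ × n_abs = 0.54 × 7.270×10⁻⁶ = 3.926×10⁻⁶ mol.
Mass: 3.926×10⁻⁶ × 151.1 = 5.932×10⁻⁴ g = 0.59 mg.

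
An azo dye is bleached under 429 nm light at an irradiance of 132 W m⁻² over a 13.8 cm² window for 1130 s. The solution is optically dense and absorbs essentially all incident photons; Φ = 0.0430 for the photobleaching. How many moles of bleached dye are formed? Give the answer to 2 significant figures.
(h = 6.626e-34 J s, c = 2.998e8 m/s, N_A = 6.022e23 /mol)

Photon energy at 429 nm: hc/λ = (6.626e-34)(2.998e8)/(429e-9) = 4.630e-19 J.
Energy delivered: (132 W m⁻²)(13.8e-4 m²)(1130 s) = 205.8 J.
Photons incident: 205.8 / 4.630e-19 = 4.445e20, i.e. 4.445e20/6.022e23 = 7.381e-4 mol.
Product: Φ × n_abs = 0.0430 × 7.381e-4 = 3.174e-5 mol.

3.2e-5 mol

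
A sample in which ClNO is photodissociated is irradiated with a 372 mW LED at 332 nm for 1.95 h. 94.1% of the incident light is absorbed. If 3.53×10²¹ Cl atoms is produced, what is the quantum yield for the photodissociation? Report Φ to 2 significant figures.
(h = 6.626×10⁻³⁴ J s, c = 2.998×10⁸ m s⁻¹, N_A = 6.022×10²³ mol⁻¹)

Φ = 0.86

Product: 3.53×10²¹ / 6.022×10²³ = 0.005862 mol.
Photon energy at 332 nm: hc/λ = (6.626×10⁻³⁴)(2.998×10⁸)/(332×10⁻⁹) = 5.983×10⁻¹⁹ J.
Energy delivered: (372 mW)(7020 s) = 2611 J.
Photons incident: 2611 / 5.983×10⁻¹⁹ = 4.364×10²¹, i.e. 4.364×10²¹/6.022×10²³ = 0.007247 mol.
Photons absorbed: 0.941 × 0.007247 = 0.006819 mol.
Φ = 0.005862 mol / 0.006819 mol photons = 0.86.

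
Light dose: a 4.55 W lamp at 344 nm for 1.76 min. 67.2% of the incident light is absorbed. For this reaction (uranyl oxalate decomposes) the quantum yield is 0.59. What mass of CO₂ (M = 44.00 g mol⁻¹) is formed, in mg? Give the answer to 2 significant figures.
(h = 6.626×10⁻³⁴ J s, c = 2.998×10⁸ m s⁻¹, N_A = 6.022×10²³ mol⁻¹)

Photon energy at 344 nm: hc/λ = (6.626×10⁻³⁴)(2.998×10⁸)/(344×10⁻⁹) = 5.775×10⁻¹⁹ J.
Energy delivered: (4.55 W)(105.6 s) = 480.5 J.
Photons incident: 480.5 / 5.775×10⁻¹⁹ = 8.320×10²⁰, i.e. 8.320×10²⁰/6.022×10²³ = 0.001382 mol.
Photons absorbed: 0.672 × 0.001382 = 9.287×10⁻⁴ mol.
Product: Φ × n_abs = 0.59 × 9.287×10⁻⁴ = 5.479×10⁻⁴ mol.
Mass: 5.479×10⁻⁴ × 44.00 = 0.02411 g = 24 mg.

24 mg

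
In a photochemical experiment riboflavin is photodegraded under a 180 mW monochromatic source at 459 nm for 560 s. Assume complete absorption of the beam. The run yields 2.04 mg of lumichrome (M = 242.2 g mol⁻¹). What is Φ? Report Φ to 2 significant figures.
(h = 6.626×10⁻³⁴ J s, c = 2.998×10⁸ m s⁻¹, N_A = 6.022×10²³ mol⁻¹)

Product: 2.04 mg / 242.2 g mol⁻¹ = 8.423×10⁻⁶ mol.
Photon energy at 459 nm: hc/λ = (6.626×10⁻³⁴)(2.998×10⁸)/(459×10⁻⁹) = 4.328×10⁻¹⁹ J.
Energy delivered: (180 mW)(560 s) = 100.8 J.
Photons incident: 100.8 / 4.328×10⁻¹⁹ = 2.329×10²⁰, i.e. 2.329×10²⁰/6.022×10²³ = 3.867×10⁻⁴ mol.
Φ = 8.423×10⁻⁶ mol / 3.867×10⁻⁴ mol photons = 0.022.

Φ = 0.022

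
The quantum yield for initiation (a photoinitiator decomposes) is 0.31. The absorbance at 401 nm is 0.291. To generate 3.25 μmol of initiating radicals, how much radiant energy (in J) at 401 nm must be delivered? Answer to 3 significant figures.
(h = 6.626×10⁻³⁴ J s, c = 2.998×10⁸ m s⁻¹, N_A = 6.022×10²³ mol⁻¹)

6.40 J

Product: 3.25 μmol = 3.25×10⁻⁶ mol.
Photons that must be absorbed: 3.25×10⁻⁶ / 0.31 = 1.048×10⁻⁵ mol.
Fraction absorbed: 1 − 10^(−0.291) = 0.4883.
Incident photons needed: 1.048×10⁻⁵ / 0.4883 = 2.146×10⁻⁵ mol.
Photon energy: hc/λ = 4.954×10⁻¹⁹ J; per mole, 2.983×10⁵ J mol⁻¹.
Energy required: 2.146×10⁻⁵ × 2.983×10⁵ = 6.40 J.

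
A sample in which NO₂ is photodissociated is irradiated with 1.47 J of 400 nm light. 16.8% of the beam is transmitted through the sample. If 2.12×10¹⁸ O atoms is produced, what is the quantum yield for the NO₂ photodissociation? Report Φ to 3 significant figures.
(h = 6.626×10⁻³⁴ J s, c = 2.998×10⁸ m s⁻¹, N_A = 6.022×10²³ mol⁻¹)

Product: 2.12×10¹⁸ / 6.022×10²³ = 3.520×10⁻⁶ mol.
Photon energy at 400 nm: hc/λ = (6.626×10⁻³⁴)(2.998×10⁸)/(400×10⁻⁹) = 4.966×10⁻¹⁹ J.
Photons incident: 1.47 / 4.966×10⁻¹⁹ = 2.960×10¹⁸, i.e. 2.960×10¹⁸/6.022×10²³ = 4.915×10⁻⁶ mol.
Fraction absorbed: 1 − 16.8/100 = 0.8320.
Photons absorbed: 0.8320 × 4.915×10⁻⁶ = 4.089×10⁻⁶ mol.
Φ = 3.520×10⁻⁶ mol / 4.089×10⁻⁶ mol photons = 0.861.

Φ = 0.861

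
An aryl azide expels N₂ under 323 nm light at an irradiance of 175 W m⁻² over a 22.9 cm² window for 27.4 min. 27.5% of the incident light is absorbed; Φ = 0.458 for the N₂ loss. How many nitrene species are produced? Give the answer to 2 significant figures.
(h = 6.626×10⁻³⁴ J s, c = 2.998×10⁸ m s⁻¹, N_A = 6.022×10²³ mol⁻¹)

1.3×10²⁰ species

Photon energy at 323 nm: hc/λ = (6.626×10⁻³⁴)(2.998×10⁸)/(323×10⁻⁹) = 6.150×10⁻¹⁹ J.
Energy delivered: (175 W m⁻²)(22.9×10⁻⁴ m²)(1644 s) = 658.8 J.
Photons incident: 658.8 / 6.150×10⁻¹⁹ = 1.071×10²¹, i.e. 1.071×10²¹/6.022×10²³ = 0.001778 mol.
Photons absorbed: 0.275 × 0.001778 = 4.890×10⁻⁴ mol.
Product: Φ × n_abs = 0.458 × 4.890×10⁻⁴ = 2.240×10⁻⁴ mol.
As a count: 2.240×10⁻⁴ × 6.022×10²³ = 1.3×10²⁰.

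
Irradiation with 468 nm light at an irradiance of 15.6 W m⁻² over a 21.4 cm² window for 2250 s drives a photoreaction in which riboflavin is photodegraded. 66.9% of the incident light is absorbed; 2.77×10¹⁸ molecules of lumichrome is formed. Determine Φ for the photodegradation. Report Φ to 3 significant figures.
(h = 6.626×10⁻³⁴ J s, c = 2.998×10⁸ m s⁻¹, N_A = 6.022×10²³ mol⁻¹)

Φ = 0.0234

Product: 2.77×10¹⁸ / 6.022×10²³ = 4.600×10⁻⁶ mol.
Photon energy at 468 nm: hc/λ = (6.626×10⁻³⁴)(2.998×10⁸)/(468×10⁻⁹) = 4.245×10⁻¹⁹ J.
Energy delivered: (15.6 W m⁻²)(21.4×10⁻⁴ m²)(2250 s) = 75.11 J.
Photons incident: 75.11 / 4.245×10⁻¹⁹ = 1.769×10²⁰, i.e. 1.769×10²⁰/6.022×10²³ = 2.938×10⁻⁴ mol.
Photons absorbed: 0.669 × 2.938×10⁻⁴ = 1.966×10⁻⁴ mol.
Φ = 4.600×10⁻⁶ mol / 1.966×10⁻⁴ mol photons = 0.0234.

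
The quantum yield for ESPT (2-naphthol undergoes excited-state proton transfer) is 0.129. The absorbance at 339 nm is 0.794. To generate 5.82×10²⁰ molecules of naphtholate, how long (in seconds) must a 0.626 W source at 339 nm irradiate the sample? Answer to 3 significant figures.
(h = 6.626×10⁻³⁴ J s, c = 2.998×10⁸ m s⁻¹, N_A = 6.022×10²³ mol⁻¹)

t ≈ 5030 s

Product: 5.82×10²⁰ / 6.022×10²³ = 9.665×10⁻⁴ mol.
Photons that must be absorbed: 9.665×10⁻⁴ / 0.129 = 0.007492 mol.
Fraction absorbed: 1 − 10^(−0.794) = 0.8393.
Incident photons needed: 0.007492 / 0.8393 = 0.008926 mol.
Photon energy: hc/λ = 5.860×10⁻¹⁹ J; per mole, 3.529×10⁵ J mol⁻¹.
Energy required: 0.008926 × 3.529×10⁵ = 3150 J.
Time: 3150 J / 0.626 W = 5030 s.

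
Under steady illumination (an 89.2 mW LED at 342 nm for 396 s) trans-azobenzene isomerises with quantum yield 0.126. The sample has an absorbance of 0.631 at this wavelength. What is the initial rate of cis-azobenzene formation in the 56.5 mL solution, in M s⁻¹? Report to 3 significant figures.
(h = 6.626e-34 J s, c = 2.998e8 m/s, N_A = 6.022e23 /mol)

4.36e-7 M s⁻¹

Photon energy at 342 nm: hc/λ = (6.626e-34)(2.998e8)/(342e-9) = 5.808e-19 J.
Energy delivered: (89.2 mW)(396 s) = 35.32 J.
Photons incident: 35.32 / 5.808e-19 = 6.081e19, i.e. 6.081e19/6.022e23 = 1.010e-4 mol.
Fraction absorbed: 1 − 10^(−0.631) = 0.7661.
Photons absorbed: 0.7661 × 1.010e-4 = 7.738e-5 mol.
Product formed: 0.126 × 7.738e-5 = 9.750e-6 mol.
Rate: 9.750e-6 mol / (396 s × 0.0565 L) = 4.36e-7 M s⁻¹.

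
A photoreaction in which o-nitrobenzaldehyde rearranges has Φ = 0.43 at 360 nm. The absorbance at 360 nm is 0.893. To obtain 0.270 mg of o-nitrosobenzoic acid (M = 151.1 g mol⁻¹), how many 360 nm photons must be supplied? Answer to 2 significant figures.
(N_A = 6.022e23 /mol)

2.9e18 photons

Product: 0.270 mg / 151.1 g mol⁻¹ = 1.787e-6 mol.
Photons that must be absorbed: 1.787e-6 / 0.43 = 4.156e-6 mol.
Fraction absorbed: 1 − 10^(−0.893) = 0.8721.
Incident photons needed: 4.156e-6 / 0.8721 = 4.766e-6 mol.
Photon count: 4.766e-6 × 6.022e23 = 2.9e18.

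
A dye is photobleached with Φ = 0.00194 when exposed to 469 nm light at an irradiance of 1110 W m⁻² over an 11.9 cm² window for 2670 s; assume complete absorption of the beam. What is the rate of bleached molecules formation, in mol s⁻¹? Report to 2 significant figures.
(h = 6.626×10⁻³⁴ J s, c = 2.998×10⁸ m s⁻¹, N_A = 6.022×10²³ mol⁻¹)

Photon energy at 469 nm: hc/λ = (6.626×10⁻³⁴)(2.998×10⁸)/(469×10⁻⁹) = 4.236×10⁻¹⁹ J.
Energy delivered: (1110 W m⁻²)(11.9×10⁻⁴ m²)(2670 s) = 3527 J.
Photons incident: 3527 / 4.236×10⁻¹⁹ = 8.326×10²¹, i.e. 8.326×10²¹/6.022×10²³ = 0.01383 mol.
Product formed: 0.00194 × 0.01383 = 2.683×10⁻⁵ mol.
Rate: 2.683×10⁻⁵ / 2670 s = 1.0×10⁻⁸ mol s⁻¹.

1.0×10⁻⁸ mol s⁻¹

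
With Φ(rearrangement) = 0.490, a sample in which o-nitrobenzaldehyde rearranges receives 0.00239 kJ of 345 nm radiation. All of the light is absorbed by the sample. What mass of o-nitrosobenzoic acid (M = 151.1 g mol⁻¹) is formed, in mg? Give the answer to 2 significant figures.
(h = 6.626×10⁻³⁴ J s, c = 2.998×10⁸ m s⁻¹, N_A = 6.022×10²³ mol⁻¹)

Photon energy at 345 nm: hc/λ = (6.626×10⁻³⁴)(2.998×10⁸)/(345×10⁻⁹) = 5.758×10⁻¹⁹ J.
Incident energy: 0.00239 kJ = 2.39 J.
Photons incident: 2.39 / 5.758×10⁻¹⁹ = 4.151×10¹⁸, i.e. 4.151×10¹⁸/6.022×10²³ = 6.893×10⁻⁶ mol.
Product: Φ × n_abs = 0.490 × 6.893×10⁻⁶ = 3.378×10⁻⁶ mol.
Mass: 3.378×10⁻⁶ × 151.1 = 5.104×10⁻⁴ g = 0.51 mg.

0.51 mg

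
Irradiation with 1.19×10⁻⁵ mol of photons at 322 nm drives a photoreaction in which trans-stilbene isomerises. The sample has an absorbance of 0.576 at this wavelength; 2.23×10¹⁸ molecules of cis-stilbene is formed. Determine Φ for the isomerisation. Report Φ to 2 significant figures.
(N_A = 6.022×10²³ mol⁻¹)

Φ = 0.42

Product: 2.23×10¹⁸ / 6.022×10²³ = 3.703×10⁻⁶ mol.
Fraction absorbed: 1 − 10^(−0.576) = 0.7345.
Photons absorbed: 0.7345 × 1.19×10⁻⁵ = 8.741×10⁻⁶ mol.
Φ = 3.703×10⁻⁶ mol / 8.741×10⁻⁶ mol photons = 0.42.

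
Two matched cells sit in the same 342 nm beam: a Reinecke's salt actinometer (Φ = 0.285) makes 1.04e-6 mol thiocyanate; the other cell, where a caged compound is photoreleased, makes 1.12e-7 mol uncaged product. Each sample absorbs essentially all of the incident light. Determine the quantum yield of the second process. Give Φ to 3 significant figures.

Photons absorbed by the actinometer: 1.04e-6 / 0.285 = 3.649e-6 mol.
Φ(unknown) = 1.12e-7 / 3.649e-6 = 0.0307.

Φ = 0.0307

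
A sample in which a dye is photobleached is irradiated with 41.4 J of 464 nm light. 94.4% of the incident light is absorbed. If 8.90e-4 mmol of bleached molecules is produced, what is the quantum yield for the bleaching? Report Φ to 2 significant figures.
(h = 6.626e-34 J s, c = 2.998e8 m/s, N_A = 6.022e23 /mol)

Φ = 0.0059

Product: 8.90e-4 mmol = 8.90e-7 mol.
Photon energy at 464 nm: hc/λ = (6.626e-34)(2.998e8)/(464e-9) = 4.281e-19 J.
Photons incident: 41.4 / 4.281e-19 = 9.671e19, i.e. 9.671e19/6.022e23 = 1.606e-4 mol.
Photons absorbed: 0.944 × 1.606e-4 = 1.516e-4 mol.
Φ = 8.90e-7 mol / 1.516e-4 mol photons = 0.0059.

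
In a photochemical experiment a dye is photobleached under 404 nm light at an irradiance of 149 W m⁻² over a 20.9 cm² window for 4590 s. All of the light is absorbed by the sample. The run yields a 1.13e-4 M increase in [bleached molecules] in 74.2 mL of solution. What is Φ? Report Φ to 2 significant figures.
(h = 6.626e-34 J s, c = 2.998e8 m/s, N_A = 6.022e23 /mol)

Φ = 0.0017

Product: (1.13e-4 M)(0.0742 L) = 8.385e-6 mol.
Photon energy at 404 nm: hc/λ = (6.626e-34)(2.998e8)/(404e-9) = 4.917e-19 J.
Energy delivered: (149 W m⁻²)(20.9e-4 m²)(4590 s) = 1429 J.
Photons incident: 1429 / 4.917e-19 = 2.906e21, i.e. 2.906e21/6.022e23 = 0.004826 mol.
Φ = 8.385e-6 mol / 0.004826 mol photons = 0.0017.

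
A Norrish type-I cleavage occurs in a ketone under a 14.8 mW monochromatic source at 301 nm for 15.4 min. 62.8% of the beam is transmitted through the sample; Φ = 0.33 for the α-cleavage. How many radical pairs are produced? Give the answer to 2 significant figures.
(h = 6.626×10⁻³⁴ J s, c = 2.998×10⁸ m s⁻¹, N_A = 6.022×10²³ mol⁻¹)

Photon energy at 301 nm: hc/λ = (6.626×10⁻³⁴)(2.998×10⁸)/(301×10⁻⁹) = 6.600×10⁻¹⁹ J.
Energy delivered: (14.8 mW)(924 s) = 13.68 J.
Photons incident: 13.68 / 6.600×10⁻¹⁹ = 2.073×10¹⁹, i.e. 2.073×10¹⁹/6.022×10²³ = 3.442×10⁻⁵ mol.
Fraction absorbed: 1 − 62.8/100 = 0.3720.
Photons absorbed: 0.3720 × 3.442×10⁻⁵ = 1.280×10⁻⁵ mol.
Product: Φ × n_abs = 0.33 × 1.280×10⁻⁵ = 4.224×10⁻⁶ mol.
As a count: 4.224×10⁻⁶ × 6.022×10²³ = 2.5×10¹⁸.

2.5×10¹⁸ radical pairs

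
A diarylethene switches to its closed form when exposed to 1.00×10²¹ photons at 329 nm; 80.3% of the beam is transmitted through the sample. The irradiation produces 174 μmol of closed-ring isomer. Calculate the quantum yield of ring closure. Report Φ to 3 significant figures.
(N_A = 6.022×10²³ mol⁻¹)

Φ = 0.532

Product: 174 μmol = 1.74×10⁻⁴ mol.
Moles of photons: 1.00×10²¹ / 6.022×10²³ = 0.001661 mol.
Fraction absorbed: 1 − 80.3/100 = 0.1970.
Photons absorbed: 0.1970 × 0.001661 = 3.272×10⁻⁴ mol.
Φ = 1.74×10⁻⁴ mol / 3.272×10⁻⁴ mol photons = 0.532.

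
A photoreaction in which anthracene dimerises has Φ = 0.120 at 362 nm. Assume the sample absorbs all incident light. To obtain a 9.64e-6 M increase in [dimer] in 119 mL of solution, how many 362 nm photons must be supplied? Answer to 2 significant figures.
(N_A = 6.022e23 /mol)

Product: (9.64e-6 M)(0.119 L) = 1.147e-6 mol.
Photons that must be absorbed: 1.147e-6 / 0.120 = 9.558e-6 mol.
Photon count: 9.558e-6 × 6.022e23 = 5.8e18.

5.8e18 photons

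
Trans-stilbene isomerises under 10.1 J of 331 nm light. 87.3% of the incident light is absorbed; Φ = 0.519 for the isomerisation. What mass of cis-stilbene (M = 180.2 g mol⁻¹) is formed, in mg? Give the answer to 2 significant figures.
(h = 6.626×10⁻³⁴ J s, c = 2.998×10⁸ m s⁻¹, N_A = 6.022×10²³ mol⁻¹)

2.3 mg

Photon energy at 331 nm: hc/λ = (6.626×10⁻³⁴)(2.998×10⁸)/(331×10⁻⁹) = 6.001×10⁻¹⁹ J.
Photons incident: 10.1 / 6.001×10⁻¹⁹ = 1.683×10¹⁹, i.e. 1.683×10¹⁹/6.022×10²³ = 2.795×10⁻⁵ mol.
Photons absorbed: 0.873 × 2.795×10⁻⁵ = 2.440×10⁻⁵ mol.
Product: Φ × n_abs = 0.519 × 2.440×10⁻⁵ = 1.266×10⁻⁵ mol.
Mass: 1.266×10⁻⁵ × 180.2 = 0.002281 g = 2.3 mg.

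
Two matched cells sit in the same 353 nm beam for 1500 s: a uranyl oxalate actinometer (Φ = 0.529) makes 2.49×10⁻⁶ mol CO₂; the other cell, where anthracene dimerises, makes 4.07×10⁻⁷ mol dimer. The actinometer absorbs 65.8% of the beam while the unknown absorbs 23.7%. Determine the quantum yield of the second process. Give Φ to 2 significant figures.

Photons absorbed by the actinometer: 2.49×10⁻⁶ / 0.529 = 4.707×10⁻⁶ mol.
Incident flux: 4.707×10⁻⁶ / 0.658 = 7.153×10⁻⁶ einstein.
Absorbed by unknown: 0.237 × 7.153×10⁻⁶ = 1.695×10⁻⁶ mol.
Φ(unknown) = 4.07×10⁻⁷ / 1.695×10⁻⁶ = 0.24.

Φ = 0.24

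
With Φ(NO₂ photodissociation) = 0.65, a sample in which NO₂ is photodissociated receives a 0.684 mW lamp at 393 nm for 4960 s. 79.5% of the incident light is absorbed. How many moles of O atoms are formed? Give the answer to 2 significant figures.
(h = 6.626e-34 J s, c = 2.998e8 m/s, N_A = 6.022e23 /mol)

Photon energy at 393 nm: hc/λ = (6.626e-34)(2.998e8)/(393e-9) = 5.055e-19 J.
Energy delivered: (0.684 mW)(4960 s) = 3.393 J.
Photons incident: 3.393 / 5.055e-19 = 6.712e18, i.e. 6.712e18/6.022e23 = 1.115e-5 mol.
Photons absorbed: 0.795 × 1.115e-5 = 8.864e-6 mol.
Product: Φ × n_abs = 0.65 × 8.864e-6 = 5.762e-6 mol.

5.8e-6 mol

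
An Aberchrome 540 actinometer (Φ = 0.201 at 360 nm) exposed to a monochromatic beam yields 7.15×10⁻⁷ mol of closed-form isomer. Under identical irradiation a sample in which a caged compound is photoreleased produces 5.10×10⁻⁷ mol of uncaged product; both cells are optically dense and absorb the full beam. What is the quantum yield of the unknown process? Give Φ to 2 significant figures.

Φ = 0.14

Photons absorbed by the actinometer: 7.15×10⁻⁷ / 0.201 = 3.557×10⁻⁶ mol.
Φ(unknown) = 5.10×10⁻⁷ / 3.557×10⁻⁶ = 0.14.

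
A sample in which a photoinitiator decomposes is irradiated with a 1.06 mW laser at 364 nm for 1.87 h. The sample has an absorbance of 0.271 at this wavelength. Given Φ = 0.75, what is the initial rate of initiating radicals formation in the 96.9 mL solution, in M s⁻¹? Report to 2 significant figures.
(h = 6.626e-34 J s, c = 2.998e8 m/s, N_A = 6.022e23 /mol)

Photon energy at 364 nm: hc/λ = (6.626e-34)(2.998e8)/(364e-9) = 5.457e-19 J.
Energy delivered: (1.06 mW)(6732 s) = 7.136 J.
Photons incident: 7.136 / 5.457e-19 = 1.308e19, i.e. 1.308e19/6.022e23 = 2.172e-5 mol.
Fraction absorbed: 1 − 10^(−0.271) = 0.4642.
Photons absorbed: 0.4642 × 2.172e-5 = 1.008e-5 mol.
Product formed: 0.75 × 1.008e-5 = 7.560e-6 mol.
Rate: 7.560e-6 mol / (6732 s × 0.0969 L) = 1.2e-8 M s⁻¹.

1.2e-8 M s⁻¹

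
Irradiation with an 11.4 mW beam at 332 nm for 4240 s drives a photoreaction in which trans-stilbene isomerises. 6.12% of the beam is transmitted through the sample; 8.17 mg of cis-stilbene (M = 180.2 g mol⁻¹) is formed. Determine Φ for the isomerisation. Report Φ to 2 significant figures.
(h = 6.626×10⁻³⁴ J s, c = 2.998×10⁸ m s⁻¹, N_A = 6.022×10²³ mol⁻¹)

Product: 8.17 mg / 180.2 g mol⁻¹ = 4.534×10⁻⁵ mol.
Photon energy at 332 nm: hc/λ = (6.626×10⁻³⁴)(2.998×10⁸)/(332×10⁻⁹) = 5.983×10⁻¹⁹ J.
Energy delivered: (11.4 mW)(4240 s) = 48.34 J.
Photons incident: 48.34 / 5.983×10⁻¹⁹ = 8.080×10¹⁹, i.e. 8.080×10¹⁹/6.022×10²³ = 1.342×10⁻⁴ mol.
Fraction absorbed: 1 − 6.12/100 = 0.9388.
Photons absorbed: 0.9388 × 1.342×10⁻⁴ = 1.260×10⁻⁴ mol.
Φ = 4.534×10⁻⁵ mol / 1.260×10⁻⁴ mol photons = 0.36.

Φ = 0.36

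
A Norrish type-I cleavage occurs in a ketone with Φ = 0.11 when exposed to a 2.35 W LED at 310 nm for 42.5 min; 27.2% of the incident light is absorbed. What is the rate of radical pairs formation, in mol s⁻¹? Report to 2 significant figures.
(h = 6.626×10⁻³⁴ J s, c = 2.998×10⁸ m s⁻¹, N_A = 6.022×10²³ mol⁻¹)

1.8×10⁻⁷ mol s⁻¹

Photon energy at 310 nm: hc/λ = (6.626×10⁻³⁴)(2.998×10⁸)/(310×10⁻⁹) = 6.408×10⁻¹⁹ J.
Energy delivered: (2.35 W)(2550 s) = 5993 J.
Photons incident: 5993 / 6.408×10⁻¹⁹ = 9.352×10²¹, i.e. 9.352×10²¹/6.022×10²³ = 0.01553 mol.
Photons absorbed: 0.272 × 0.01553 = 0.004224 mol.
Product formed: 0.11 × 0.004224 = 4.646×10⁻⁴ mol.
Rate: 4.646×10⁻⁴ / 2550 s = 1.8×10⁻⁷ mol s⁻¹.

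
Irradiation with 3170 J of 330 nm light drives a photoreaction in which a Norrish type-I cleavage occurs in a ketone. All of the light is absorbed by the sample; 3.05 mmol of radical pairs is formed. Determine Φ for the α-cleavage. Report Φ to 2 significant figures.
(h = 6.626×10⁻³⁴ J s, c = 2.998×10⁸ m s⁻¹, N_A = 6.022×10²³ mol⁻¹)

Φ = 0.35

Product: 3.05 mmol = 0.00305 mol.
Photon energy at 330 nm: hc/λ = (6.626×10⁻³⁴)(2.998×10⁸)/(330×10⁻⁹) = 6.020×10⁻¹⁹ J.
Photons incident: 3170 / 6.020×10⁻¹⁹ = 5.266×10²¹, i.e. 5.266×10²¹/6.022×10²³ = 0.008745 mol.
Φ = 0.00305 mol / 0.008745 mol photons = 0.35.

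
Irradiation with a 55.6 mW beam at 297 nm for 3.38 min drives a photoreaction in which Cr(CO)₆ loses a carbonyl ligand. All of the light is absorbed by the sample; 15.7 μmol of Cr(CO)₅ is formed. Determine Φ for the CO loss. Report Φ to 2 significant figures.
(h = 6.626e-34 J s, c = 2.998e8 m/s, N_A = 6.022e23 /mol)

Product: 15.7 μmol = 1.57e-5 mol.
Photon energy at 297 nm: hc/λ = (6.626e-34)(2.998e8)/(297e-9) = 6.688e-19 J.
Energy delivered: (55.6 mW)(202.8 s) = 11.28 J.
Photons incident: 11.28 / 6.688e-19 = 1.687e19, i.e. 1.687e19/6.022e23 = 2.801e-5 mol.
Φ = 1.57e-5 mol / 2.801e-5 mol photons = 0.56.

Φ = 0.56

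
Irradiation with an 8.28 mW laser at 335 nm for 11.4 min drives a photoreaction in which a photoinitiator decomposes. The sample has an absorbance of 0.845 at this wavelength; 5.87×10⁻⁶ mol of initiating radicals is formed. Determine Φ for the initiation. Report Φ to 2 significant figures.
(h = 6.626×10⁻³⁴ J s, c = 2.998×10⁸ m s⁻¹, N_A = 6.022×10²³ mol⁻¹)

Photon energy at 335 nm: hc/λ = (6.626×10⁻³⁴)(2.998×10⁸)/(335×10⁻⁹) = 5.930×10⁻¹⁹ J.
Energy delivered: (8.28 mW)(684 s) = 5.664 J.
Photons incident: 5.664 / 5.930×10⁻¹⁹ = 9.551×10¹⁸, i.e. 9.551×10¹⁸/6.022×10²³ = 1.586×10⁻⁵ mol.
Fraction absorbed: 1 − 10^(−0.845) = 0.8571.
Photons absorbed: 0.8571 × 1.586×10⁻⁵ = 1.359×10⁻⁵ mol.
Φ = 5.87×10⁻⁶ mol / 1.359×10⁻⁵ mol photons = 0.43.

Φ = 0.43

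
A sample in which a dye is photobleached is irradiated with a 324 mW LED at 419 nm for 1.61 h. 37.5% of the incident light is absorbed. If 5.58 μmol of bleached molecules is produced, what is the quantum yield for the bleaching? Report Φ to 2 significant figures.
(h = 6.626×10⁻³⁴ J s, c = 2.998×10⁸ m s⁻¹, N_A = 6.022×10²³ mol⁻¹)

Φ = 0.0023

Product: 5.58 μmol = 5.58×10⁻⁶ mol.
Photon energy at 419 nm: hc/λ = (6.626×10⁻³⁴)(2.998×10⁸)/(419×10⁻⁹) = 4.741×10⁻¹⁹ J.
Energy delivered: (324 mW)(5796 s) = 1878 J.
Photons incident: 1878 / 4.741×10⁻¹⁹ = 3.961×10²¹, i.e. 3.961×10²¹/6.022×10²³ = 0.006578 mol.
Photons absorbed: 0.375 × 0.006578 = 0.002467 mol.
Φ = 5.58×10⁻⁶ mol / 0.002467 mol photons = 0.0023.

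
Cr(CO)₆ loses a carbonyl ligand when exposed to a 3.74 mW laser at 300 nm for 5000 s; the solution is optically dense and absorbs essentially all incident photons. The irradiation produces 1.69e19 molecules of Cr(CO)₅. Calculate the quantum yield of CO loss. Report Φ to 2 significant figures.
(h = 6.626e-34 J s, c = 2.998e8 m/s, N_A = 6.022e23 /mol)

Product: 1.69e19 / 6.022e23 = 2.806e-5 mol.
Photon energy at 300 nm: hc/λ = (6.626e-34)(2.998e8)/(300e-9) = 6.622e-19 J.
Energy delivered: (3.74 mW)(5000 s) = 18.70 J.
Photons incident: 18.70 / 6.622e-19 = 2.824e19, i.e. 2.824e19/6.022e23 = 4.689e-5 mol.
Φ = 2.806e-5 mol / 4.689e-5 mol photons = 0.60.

Φ = 0.60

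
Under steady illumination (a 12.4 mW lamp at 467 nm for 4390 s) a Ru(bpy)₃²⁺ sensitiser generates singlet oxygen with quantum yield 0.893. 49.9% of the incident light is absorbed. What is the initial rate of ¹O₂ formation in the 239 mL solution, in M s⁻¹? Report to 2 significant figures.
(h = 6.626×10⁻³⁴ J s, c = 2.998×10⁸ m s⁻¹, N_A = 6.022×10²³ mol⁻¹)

9.0×10⁻⁸ M s⁻¹

Photon energy at 467 nm: hc/λ = (6.626×10⁻³⁴)(2.998×10⁸)/(467×10⁻⁹) = 4.254×10⁻¹⁹ J.
Energy delivered: (12.4 mW)(4390 s) = 54.44 J.
Photons incident: 54.44 / 4.254×10⁻¹⁹ = 1.280×10²⁰, i.e. 1.280×10²⁰/6.022×10²³ = 2.126×10⁻⁴ mol.
Photons absorbed: 0.499 × 2.126×10⁻⁴ = 1.061×10⁻⁴ mol.
Product formed: 0.893 × 1.061×10⁻⁴ = 9.475×10⁻⁵ mol.
Rate: 9.475×10⁻⁵ mol / (4390 s × 0.239 L) = 9.0×10⁻⁸ M s⁻¹.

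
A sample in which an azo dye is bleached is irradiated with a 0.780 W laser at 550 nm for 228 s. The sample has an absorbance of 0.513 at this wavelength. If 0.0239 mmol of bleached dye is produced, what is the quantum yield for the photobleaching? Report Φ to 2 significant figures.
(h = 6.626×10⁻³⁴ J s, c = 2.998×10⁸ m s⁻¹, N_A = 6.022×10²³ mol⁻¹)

Φ = 0.042

Product: 0.0239 mmol = 2.39×10⁻⁵ mol.
Photon energy at 550 nm: hc/λ = (6.626×10⁻³⁴)(2.998×10⁸)/(550×10⁻⁹) = 3.612×10⁻¹⁹ J.
Energy delivered: (0.780 W)(228 s) = 177.8 J.
Photons incident: 177.8 / 3.612×10⁻¹⁹ = 4.922×10²⁰, i.e. 4.922×10²⁰/6.022×10²³ = 8.173×10⁻⁴ mol.
Fraction absorbed: 1 − 10^(−0.513) = 0.6931.
Photons absorbed: 0.6931 × 8.173×10⁻⁴ = 5.665×10⁻⁴ mol.
Φ = 2.39×10⁻⁵ mol / 5.665×10⁻⁴ mol photons = 0.042.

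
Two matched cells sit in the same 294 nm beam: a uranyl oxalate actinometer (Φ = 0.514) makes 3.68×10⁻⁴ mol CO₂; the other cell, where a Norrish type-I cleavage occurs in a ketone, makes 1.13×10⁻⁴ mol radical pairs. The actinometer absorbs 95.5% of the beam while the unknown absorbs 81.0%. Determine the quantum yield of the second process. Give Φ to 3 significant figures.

Photons absorbed by the actinometer: 3.68×10⁻⁴ / 0.514 = 7.160×10⁻⁴ mol.
Incident flux: 7.160×10⁻⁴ / 0.955 = 7.497×10⁻⁴ einstein.
Absorbed by unknown: 0.810 × 7.497×10⁻⁴ = 6.073×10⁻⁴ mol.
Φ(unknown) = 1.13×10⁻⁴ / 6.073×10⁻⁴ = 0.186.

Φ = 0.186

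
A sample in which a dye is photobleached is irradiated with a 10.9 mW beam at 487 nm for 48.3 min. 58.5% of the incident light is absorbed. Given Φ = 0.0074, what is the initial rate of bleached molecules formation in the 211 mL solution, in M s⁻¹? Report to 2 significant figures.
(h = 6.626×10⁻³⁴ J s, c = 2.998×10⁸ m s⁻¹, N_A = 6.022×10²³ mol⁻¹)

Photon energy at 487 nm: hc/λ = (6.626×10⁻³⁴)(2.998×10⁸)/(487×10⁻⁹) = 4.079×10⁻¹⁹ J.
Energy delivered: (10.9 mW)(2898 s) = 31.59 J.
Photons incident: 31.59 / 4.079×10⁻¹⁹ = 7.745×10¹⁹, i.e. 7.745×10¹⁹/6.022×10²³ = 1.286×10⁻⁴ mol.
Photons absorbed: 0.585 × 1.286×10⁻⁴ = 7.523×10⁻⁵ mol.
Product formed: 0.0074 × 7.523×10⁻⁵ = 5.567×10⁻⁷ mol.
Rate: 5.567×10⁻⁷ mol / (2898 s × 0.211 L) = 9.1×10⁻¹⁰ M s⁻¹.

9.1×10⁻¹⁰ M s⁻¹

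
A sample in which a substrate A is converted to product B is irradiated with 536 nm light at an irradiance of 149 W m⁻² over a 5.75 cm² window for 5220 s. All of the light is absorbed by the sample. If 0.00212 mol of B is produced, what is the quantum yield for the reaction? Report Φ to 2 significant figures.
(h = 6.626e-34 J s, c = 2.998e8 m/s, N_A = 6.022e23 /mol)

Φ = 1.1

Photon energy at 536 nm: hc/λ = (6.626e-34)(2.998e8)/(536e-9) = 3.706e-19 J.
Energy delivered: (149 W m⁻²)(5.75e-4 m²)(5220 s) = 447.2 J.
Photons incident: 447.2 / 3.706e-19 = 1.207e21, i.e. 1.207e21/6.022e23 = 0.002004 mol.
Φ = 0.00212 mol / 0.002004 mol photons = 1.1.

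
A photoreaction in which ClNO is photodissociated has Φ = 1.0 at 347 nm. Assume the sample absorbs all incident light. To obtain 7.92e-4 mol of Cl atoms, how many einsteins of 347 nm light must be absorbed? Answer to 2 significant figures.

7.9e-4 einstein

Photons that must be absorbed: 7.92e-4 / 1.0 = 7.920e-4 mol.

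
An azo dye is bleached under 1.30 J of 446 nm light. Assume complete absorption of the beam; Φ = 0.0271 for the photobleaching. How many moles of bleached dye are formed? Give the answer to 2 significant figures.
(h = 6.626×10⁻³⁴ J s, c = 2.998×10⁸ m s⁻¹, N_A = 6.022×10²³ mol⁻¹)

Photon energy at 446 nm: hc/λ = (6.626×10⁻³⁴)(2.998×10⁸)/(446×10⁻⁹) = 4.454×10⁻¹⁹ J.
Photons incident: 1.30 / 4.454×10⁻¹⁹ = 2.919×10¹⁸, i.e. 2.919×10¹⁸/6.022×10²³ = 4.847×10⁻⁶ mol.
Product: Φ × n_abs = 0.0271 × 4.847×10⁻⁶ = 1.314×10⁻⁷ mol.

1.3×10⁻⁷ mol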